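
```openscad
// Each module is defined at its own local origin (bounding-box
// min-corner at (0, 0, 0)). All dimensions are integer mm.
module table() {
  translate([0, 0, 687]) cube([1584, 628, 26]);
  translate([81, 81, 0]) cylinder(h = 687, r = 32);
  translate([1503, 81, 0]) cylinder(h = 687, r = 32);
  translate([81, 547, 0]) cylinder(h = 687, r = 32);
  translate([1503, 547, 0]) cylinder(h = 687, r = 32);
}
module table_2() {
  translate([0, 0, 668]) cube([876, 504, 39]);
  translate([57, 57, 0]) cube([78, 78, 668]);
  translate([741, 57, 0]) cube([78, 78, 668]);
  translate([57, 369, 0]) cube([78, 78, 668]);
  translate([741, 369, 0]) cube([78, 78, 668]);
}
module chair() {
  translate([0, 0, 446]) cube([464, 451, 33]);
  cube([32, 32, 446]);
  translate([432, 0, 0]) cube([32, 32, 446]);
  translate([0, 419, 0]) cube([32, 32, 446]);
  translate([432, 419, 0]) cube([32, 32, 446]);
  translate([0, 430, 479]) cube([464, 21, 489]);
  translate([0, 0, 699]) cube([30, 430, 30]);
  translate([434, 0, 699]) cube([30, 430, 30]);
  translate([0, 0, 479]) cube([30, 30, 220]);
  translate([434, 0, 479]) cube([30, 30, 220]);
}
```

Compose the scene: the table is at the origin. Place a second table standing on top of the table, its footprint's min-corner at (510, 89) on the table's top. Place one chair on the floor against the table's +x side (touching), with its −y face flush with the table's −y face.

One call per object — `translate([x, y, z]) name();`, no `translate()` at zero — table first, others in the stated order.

table();
translate([510, 89, 713]) table_2();
translate([1584, 0, 0]) chair();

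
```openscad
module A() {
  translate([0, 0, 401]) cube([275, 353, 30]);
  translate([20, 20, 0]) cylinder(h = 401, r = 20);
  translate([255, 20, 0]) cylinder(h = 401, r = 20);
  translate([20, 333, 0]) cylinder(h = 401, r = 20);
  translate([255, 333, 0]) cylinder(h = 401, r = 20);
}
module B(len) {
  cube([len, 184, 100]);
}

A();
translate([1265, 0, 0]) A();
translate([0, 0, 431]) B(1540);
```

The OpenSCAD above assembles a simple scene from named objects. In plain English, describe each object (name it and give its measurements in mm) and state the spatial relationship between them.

A is a simple wooden stool: a rectangular seat 275 mm (x) by 353 mm (y), 30 mm thick, top face at z = 431 mm, on four round legs, each 40 mm in diameter. The legs rest on z = 0, each leg's axis is inset half a diameter from the nearest pair of seat edges (so the leg's bounding box is flush with the corner).

B is a rectangular beam 1540 mm long (x), 184 mm deep (y), 100 mm thick (z).

The beam spans the tops of two stools placed 990 mm apart, resting at z = 431 mm.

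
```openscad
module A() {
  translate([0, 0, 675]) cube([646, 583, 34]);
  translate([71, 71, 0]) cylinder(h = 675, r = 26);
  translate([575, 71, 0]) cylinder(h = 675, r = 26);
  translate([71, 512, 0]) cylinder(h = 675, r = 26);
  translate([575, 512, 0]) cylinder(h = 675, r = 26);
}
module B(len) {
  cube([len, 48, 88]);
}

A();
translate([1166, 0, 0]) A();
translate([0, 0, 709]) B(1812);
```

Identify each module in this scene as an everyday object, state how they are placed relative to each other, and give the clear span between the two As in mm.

A is a table. B is a beam. A beam spans the tops of two tables. The clear span between the two tables is 520 mm.

Second table starts at x = 1166; first ends at x = 646; clear span = 1166 − 646 = 520 mm.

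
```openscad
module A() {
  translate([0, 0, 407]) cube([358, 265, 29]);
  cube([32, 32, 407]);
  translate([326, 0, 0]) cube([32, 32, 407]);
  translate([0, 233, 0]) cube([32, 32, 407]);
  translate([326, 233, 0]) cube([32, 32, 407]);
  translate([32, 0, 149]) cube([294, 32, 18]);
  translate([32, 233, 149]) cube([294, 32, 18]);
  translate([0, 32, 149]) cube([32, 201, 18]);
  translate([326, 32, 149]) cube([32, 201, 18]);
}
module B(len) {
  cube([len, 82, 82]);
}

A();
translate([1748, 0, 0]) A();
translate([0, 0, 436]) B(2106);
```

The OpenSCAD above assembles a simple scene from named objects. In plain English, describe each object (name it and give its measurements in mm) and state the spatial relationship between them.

A is a four-legged stool. The seat is 358×265 mm, 29 mm thick, top at z = 436 mm. It stands on four square legs, each 32×32 mm in cross-section, from z = 0 to the seat underside, each flush with a corner of the seat. Four stretchers, 32 mm wide and 18 mm tall, connect adjacent legs with their undersides at z = 149 mm, each running between the inner faces of the legs it joins and aligned with the legs' outer faces on the other axis.

B is a rectangular beam 2106 mm long (x), 82 mm deep (y), 82 mm thick (z).

The beam spans the tops of two stools placed 1390 mm apart, resting at z = 436 mm.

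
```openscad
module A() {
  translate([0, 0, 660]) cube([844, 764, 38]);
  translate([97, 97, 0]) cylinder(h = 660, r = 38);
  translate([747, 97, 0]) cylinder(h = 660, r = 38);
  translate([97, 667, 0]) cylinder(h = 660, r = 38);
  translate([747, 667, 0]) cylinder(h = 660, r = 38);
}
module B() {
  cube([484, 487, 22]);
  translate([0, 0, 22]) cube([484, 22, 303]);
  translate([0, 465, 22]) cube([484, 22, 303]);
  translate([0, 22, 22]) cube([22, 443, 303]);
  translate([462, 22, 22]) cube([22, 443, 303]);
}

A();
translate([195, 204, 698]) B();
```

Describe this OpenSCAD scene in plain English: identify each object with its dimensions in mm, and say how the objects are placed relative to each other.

A is a rectangular dining table. The top is 844×764×38 mm with its upper surface at z = 698 mm. It stands on four round legs of 76 mm diameter, each leg's bounding box inset 59 mm from the nearest pair of top edges, running from the floor to the underside of the top.

B is an open storage box with external size 484×487×325 mm and wall thickness 22 mm (the base is also 22 mm thick). The base covers the whole footprint; the four walls stand on the base, with the y-facing walls full-width and the x-facing walls fitting between their inner faces.

The open box is on top of the table.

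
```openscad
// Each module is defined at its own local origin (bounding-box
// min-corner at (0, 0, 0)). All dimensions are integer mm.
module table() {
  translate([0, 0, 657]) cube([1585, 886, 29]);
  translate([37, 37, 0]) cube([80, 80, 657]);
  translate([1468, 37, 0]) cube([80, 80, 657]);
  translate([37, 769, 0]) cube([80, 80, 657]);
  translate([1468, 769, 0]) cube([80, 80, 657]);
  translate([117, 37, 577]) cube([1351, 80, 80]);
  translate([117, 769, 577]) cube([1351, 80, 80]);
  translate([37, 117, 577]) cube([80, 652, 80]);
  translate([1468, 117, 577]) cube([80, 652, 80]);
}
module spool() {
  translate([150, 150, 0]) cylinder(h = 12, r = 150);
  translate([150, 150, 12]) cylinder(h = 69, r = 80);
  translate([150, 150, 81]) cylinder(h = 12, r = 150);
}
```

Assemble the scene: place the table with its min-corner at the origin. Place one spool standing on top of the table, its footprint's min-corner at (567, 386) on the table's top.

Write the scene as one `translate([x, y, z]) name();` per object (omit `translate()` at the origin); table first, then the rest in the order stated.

table();
translate([567, 386, 686]) spool();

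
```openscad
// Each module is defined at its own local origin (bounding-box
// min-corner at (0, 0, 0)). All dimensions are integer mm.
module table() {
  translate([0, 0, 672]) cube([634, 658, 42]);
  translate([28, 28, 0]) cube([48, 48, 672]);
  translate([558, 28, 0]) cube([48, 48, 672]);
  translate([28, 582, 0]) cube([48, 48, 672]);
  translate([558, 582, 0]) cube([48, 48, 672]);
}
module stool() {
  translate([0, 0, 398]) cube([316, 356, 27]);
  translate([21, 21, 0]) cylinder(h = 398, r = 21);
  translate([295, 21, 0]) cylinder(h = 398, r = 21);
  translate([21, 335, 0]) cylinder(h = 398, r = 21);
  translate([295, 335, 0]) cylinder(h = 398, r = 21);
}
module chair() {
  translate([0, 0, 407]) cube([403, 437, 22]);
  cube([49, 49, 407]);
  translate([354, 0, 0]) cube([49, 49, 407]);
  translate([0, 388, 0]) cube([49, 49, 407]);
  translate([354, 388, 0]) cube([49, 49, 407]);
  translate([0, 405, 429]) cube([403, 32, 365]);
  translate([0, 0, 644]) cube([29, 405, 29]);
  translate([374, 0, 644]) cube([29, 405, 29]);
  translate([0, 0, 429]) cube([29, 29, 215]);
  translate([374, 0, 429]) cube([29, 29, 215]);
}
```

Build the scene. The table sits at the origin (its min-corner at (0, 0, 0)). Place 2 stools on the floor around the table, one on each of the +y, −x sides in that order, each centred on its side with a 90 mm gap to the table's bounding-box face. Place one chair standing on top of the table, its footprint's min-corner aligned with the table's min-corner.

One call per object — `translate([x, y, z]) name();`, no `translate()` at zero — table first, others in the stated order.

table();
translate([159, 748, 0]) stool();
translate([-406, 151, 0]) stool();
translate([0, 0, 714]) chair();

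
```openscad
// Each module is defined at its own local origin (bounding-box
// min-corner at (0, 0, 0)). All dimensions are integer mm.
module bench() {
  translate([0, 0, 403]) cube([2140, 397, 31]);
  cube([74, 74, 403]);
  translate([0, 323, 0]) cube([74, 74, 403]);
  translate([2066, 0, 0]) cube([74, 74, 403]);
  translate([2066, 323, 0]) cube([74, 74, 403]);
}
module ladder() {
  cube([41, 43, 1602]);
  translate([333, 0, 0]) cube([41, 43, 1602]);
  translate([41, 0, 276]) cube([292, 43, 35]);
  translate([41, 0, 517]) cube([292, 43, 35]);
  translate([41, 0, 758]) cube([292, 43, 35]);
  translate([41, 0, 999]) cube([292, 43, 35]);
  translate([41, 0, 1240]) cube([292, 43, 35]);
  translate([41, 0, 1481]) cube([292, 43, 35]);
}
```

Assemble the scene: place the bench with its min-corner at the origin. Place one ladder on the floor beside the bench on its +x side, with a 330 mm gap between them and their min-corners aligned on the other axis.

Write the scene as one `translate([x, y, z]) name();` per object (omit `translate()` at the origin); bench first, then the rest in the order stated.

bench();
translate([2470, 0, 0]) ladder();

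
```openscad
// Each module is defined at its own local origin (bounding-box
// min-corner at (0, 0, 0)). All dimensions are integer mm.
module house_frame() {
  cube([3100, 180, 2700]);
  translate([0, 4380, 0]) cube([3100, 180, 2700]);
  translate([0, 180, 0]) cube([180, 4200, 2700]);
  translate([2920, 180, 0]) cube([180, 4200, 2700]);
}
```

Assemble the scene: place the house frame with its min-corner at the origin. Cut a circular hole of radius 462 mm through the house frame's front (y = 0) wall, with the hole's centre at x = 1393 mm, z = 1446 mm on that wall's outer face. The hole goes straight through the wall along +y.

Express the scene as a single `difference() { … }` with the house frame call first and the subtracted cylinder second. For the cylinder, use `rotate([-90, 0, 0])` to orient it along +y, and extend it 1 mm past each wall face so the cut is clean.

difference() {
  house_frame();
  translate([1393, -1, 1446]) rotate([-90, 0, 0]) cylinder(h = 182, r = 462);
}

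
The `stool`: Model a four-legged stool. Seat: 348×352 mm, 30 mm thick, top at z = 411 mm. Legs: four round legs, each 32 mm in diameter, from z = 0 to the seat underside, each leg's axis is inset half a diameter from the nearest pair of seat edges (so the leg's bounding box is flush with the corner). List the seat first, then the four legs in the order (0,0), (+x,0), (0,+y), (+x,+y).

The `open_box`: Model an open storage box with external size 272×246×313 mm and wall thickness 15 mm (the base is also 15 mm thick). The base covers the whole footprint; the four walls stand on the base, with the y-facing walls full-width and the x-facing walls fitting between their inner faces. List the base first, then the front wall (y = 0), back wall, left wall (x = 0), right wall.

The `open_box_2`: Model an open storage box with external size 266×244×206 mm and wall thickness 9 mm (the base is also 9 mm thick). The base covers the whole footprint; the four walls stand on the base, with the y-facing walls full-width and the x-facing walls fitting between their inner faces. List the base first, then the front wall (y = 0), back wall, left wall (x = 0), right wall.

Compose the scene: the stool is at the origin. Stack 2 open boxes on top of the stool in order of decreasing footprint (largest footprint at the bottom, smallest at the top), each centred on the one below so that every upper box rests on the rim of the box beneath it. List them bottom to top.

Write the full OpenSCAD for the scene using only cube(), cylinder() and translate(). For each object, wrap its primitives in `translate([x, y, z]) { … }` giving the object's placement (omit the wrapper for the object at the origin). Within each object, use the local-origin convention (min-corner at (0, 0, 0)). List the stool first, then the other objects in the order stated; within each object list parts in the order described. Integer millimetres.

translate([0, 0, 381]) cube([348, 352, 30]);
translate([16, 16, 0]) cylinder(h = 381, r = 16);
translate([332, 16, 0]) cylinder(h = 381, r = 16);
translate([16, 336, 0]) cylinder(h = 381, r = 16);
translate([332, 336, 0]) cylinder(h = 381, r = 16);
translate([38, 53, 411]) {
  cube([272, 246, 15]);
  translate([0, 0, 15]) cube([272, 15, 298]);
  translate([0, 231, 15]) cube([272, 15, 298]);
  translate([0, 15, 15]) cube([15, 216, 298]);
  translate([257, 15, 15]) cube([15, 216, 298]);
}
translate([41, 54, 724]) {
  cube([266, 244, 9]);
  translate([0, 0, 9]) cube([266, 9, 197]);
  translate([0, 235, 9]) cube([266, 9, 197]);
  translate([0, 9, 9]) cube([9, 226, 197]);
  translate([257, 9, 9]) cube([9, 226, 197]);
}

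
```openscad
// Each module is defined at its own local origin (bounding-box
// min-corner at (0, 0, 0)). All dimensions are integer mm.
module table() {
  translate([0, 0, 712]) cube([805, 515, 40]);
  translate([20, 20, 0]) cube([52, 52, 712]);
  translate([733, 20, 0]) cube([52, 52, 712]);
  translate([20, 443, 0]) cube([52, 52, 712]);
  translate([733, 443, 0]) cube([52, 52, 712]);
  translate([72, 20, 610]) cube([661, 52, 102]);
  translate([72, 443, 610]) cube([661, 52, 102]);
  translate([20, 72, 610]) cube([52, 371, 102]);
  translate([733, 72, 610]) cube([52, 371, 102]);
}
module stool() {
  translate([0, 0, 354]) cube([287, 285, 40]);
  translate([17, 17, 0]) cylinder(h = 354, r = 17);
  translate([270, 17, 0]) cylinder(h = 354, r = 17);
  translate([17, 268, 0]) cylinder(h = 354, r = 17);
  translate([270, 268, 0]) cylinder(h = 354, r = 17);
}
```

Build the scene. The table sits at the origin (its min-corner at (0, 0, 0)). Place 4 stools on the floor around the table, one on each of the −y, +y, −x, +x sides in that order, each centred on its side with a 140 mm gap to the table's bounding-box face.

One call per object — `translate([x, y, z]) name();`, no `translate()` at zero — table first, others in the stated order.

table();
translate([259, -425, 0]) stool();
translate([259, 655, 0]) stool();
translate([-427, 115, 0]) stool();
translate([945, 115, 0]) stool();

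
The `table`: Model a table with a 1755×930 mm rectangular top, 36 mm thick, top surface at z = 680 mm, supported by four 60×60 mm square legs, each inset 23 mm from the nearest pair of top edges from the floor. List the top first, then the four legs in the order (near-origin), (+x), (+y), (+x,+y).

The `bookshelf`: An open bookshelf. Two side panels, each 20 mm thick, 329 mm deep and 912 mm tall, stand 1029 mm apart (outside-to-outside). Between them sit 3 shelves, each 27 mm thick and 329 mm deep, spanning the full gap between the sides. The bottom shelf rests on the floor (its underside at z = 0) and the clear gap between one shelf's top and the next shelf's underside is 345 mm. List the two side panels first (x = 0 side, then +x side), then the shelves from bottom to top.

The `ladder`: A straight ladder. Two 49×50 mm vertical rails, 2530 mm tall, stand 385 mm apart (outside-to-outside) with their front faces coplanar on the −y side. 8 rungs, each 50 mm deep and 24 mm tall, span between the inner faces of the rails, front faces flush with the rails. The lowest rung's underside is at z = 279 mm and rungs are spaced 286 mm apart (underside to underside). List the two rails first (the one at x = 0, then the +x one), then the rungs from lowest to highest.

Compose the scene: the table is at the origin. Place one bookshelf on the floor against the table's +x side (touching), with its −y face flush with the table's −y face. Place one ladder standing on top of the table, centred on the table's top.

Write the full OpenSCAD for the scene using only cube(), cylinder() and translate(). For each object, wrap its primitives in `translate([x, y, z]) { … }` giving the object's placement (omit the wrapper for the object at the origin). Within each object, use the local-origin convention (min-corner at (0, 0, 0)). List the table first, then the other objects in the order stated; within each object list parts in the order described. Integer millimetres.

translate([0, 0, 644]) cube([1755, 930, 36]);
translate([23, 23, 0]) cube([60, 60, 644]);
translate([1672, 23, 0]) cube([60, 60, 644]);
translate([23, 847, 0]) cube([60, 60, 644]);
translate([1672, 847, 0]) cube([60, 60, 644]);
translate([1755, 0, 0]) {
  cube([20, 329, 912]);
  translate([1009, 0, 0]) cube([20, 329, 912]);
  translate([20, 0, 0]) cube([989, 329, 27]);
  translate([20, 0, 372]) cube([989, 329, 27]);
  translate([20, 0, 744]) cube([989, 329, 27]);
}
translate([685, 440, 680]) {
  cube([49, 50, 2530]);
  translate([336, 0, 0]) cube([49, 50, 2530]);
  translate([49, 0, 279]) cube([287, 50, 24]);
  translate([49, 0, 565]) cube([287, 50, 24]);
  translate([49, 0, 851]) cube([287, 50, 24]);
  translate([49, 0, 1137]) cube([287, 50, 24]);
  translate([49, 0, 1423]) cube([287, 50, 24]);
  translate([49, 0, 1709]) cube([287, 50, 24]);
  translate([49, 0, 1995]) cube([287, 50, 24]);
  translate([49, 0, 2281]) cube([287, 50, 24]);
}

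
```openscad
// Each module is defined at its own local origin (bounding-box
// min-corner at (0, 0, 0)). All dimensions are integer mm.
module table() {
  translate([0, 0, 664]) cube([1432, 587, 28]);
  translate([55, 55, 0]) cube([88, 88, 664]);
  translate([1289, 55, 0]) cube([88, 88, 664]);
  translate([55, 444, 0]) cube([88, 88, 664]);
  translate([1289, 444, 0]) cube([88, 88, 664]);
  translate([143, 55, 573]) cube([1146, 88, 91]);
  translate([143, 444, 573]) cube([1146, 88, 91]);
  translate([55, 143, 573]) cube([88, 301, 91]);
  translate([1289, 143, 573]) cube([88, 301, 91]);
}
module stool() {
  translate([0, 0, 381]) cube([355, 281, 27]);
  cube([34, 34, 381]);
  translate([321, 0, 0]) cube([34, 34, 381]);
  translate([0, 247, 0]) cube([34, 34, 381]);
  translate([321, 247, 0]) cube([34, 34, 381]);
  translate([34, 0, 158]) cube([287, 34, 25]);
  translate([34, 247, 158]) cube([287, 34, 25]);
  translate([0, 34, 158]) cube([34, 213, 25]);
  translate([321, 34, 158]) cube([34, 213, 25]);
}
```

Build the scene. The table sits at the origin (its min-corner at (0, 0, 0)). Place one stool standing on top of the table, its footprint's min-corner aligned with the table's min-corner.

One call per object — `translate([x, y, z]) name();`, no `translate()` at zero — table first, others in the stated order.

table();
translate([0, 0, 692]) stool();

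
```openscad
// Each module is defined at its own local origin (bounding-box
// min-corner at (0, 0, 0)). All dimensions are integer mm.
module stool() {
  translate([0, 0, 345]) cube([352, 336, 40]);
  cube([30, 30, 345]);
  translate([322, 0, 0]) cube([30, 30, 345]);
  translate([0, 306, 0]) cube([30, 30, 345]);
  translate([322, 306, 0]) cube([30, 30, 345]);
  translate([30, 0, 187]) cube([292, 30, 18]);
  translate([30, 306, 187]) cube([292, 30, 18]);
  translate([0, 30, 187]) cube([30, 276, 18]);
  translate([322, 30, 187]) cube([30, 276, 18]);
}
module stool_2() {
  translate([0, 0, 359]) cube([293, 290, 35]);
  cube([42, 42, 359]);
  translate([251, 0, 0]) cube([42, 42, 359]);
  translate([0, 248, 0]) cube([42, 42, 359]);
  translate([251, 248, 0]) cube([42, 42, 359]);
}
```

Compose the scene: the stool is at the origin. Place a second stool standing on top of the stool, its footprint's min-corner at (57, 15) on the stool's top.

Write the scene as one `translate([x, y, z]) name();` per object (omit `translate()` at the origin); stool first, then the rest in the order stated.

stool();
translate([57, 15, 385]) stool_2();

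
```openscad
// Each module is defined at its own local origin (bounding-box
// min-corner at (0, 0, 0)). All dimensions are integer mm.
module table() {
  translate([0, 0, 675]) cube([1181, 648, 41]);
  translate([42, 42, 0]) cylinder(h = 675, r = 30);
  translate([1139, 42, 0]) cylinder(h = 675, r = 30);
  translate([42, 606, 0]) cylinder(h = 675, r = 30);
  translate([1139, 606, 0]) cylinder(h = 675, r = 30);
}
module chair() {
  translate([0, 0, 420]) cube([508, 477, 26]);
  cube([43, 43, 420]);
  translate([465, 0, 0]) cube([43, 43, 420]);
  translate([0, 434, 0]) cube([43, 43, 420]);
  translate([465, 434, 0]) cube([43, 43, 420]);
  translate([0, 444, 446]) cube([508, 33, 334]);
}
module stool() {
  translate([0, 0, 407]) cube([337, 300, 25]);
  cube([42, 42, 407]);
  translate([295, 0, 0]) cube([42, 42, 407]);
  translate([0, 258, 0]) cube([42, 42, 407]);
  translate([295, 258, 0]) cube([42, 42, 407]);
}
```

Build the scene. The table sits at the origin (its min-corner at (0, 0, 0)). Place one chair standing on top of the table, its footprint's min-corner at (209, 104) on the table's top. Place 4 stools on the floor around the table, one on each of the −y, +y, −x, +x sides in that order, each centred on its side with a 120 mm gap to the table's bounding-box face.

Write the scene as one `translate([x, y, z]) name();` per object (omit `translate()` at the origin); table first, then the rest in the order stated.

table();
translate([209, 104, 716]) chair();
translate([422, -420, 0]) stool();
translate([422, 768, 0]) stool();
translate([-457, 174, 0]) stool();
translate([1301, 174, 0]) stool();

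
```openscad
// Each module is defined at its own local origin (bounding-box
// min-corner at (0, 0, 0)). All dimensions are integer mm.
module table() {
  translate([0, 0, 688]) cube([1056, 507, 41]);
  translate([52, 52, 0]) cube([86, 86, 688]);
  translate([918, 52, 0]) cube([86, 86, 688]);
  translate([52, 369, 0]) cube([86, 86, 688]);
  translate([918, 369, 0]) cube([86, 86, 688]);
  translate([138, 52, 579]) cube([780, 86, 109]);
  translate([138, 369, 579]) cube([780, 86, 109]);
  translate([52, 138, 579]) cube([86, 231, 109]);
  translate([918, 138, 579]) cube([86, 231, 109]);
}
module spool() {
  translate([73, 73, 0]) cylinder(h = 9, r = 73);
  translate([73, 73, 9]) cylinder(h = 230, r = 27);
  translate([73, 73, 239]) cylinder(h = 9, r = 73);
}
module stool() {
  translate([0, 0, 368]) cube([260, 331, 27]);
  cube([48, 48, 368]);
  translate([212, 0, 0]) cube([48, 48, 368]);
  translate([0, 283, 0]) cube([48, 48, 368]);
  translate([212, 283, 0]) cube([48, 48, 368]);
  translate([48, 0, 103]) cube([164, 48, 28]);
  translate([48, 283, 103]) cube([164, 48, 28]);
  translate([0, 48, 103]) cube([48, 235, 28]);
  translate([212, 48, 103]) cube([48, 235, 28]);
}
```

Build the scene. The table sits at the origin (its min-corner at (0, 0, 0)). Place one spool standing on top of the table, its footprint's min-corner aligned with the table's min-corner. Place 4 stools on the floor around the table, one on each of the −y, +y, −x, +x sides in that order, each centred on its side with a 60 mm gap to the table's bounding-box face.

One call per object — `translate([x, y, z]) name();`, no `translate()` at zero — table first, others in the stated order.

table();
translate([0, 0, 729]) spool();
translate([398, -391, 0]) stool();
translate([398, 567, 0]) stool();
translate([-320, 88, 0]) stool();
translate([1116, 88, 0]) stool();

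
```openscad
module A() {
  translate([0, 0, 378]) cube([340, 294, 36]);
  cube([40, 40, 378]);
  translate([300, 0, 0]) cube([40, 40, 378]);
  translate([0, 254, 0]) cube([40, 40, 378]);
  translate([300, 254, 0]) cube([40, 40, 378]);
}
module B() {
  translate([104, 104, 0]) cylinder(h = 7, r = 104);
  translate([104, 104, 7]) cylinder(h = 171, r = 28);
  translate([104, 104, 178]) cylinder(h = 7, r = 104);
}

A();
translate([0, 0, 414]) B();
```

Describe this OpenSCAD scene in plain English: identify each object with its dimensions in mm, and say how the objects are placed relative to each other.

A is a simple wooden stool: a rectangular seat 340 mm (x) by 294 mm (y), 36 mm thick, top face at z = 414 mm, on four square legs, each 40×40 mm in cross-section. The legs rest on z = 0, each flush with a corner of the seat.

B is a spool: two coaxial disc flanges of radius 104 mm and thickness 7 mm, joined by a core cylinder of radius 28 mm and height 171 mm. The lower flange rests on z = 0 and the three cylinders share a vertical axis.

The spool is on top of the stool.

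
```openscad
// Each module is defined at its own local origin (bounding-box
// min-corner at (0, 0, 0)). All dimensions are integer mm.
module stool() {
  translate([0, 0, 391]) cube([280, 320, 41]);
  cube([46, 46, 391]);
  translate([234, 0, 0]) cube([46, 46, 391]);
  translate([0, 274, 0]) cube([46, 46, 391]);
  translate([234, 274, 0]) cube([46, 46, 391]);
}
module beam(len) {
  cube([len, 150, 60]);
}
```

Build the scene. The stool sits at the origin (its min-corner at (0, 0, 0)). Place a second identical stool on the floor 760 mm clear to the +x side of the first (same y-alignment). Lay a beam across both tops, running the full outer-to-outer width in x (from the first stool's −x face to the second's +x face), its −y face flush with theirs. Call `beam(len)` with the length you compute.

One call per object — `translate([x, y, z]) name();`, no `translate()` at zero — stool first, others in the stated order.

stool();
translate([1040, 0, 0]) stool();
translate([0, 0, 432]) beam(1320);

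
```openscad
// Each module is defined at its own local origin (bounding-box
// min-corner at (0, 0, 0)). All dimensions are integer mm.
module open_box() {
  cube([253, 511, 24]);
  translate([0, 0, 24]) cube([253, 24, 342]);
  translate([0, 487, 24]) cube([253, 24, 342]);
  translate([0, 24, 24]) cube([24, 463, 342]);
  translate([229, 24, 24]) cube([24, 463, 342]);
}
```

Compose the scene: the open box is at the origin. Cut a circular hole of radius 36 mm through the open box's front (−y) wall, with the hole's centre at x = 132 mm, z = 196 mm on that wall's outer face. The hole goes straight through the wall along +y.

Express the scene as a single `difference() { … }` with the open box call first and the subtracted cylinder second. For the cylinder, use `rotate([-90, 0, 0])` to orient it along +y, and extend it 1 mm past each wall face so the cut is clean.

difference() {
  open_box();
  translate([132, -1, 196]) rotate([-90, 0, 0]) cylinder(h = 26, r = 36);
}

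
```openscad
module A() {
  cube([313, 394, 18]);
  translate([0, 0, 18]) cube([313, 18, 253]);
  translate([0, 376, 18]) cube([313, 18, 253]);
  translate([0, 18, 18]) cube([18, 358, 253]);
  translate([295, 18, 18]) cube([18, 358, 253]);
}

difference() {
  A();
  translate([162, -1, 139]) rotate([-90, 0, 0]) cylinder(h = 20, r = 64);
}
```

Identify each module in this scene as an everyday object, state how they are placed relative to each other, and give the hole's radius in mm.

A is an open box. The open box has a circular hole through its front wall. The hole's radius is 64 mm.

The subtracted cylinder has r = 64 mm.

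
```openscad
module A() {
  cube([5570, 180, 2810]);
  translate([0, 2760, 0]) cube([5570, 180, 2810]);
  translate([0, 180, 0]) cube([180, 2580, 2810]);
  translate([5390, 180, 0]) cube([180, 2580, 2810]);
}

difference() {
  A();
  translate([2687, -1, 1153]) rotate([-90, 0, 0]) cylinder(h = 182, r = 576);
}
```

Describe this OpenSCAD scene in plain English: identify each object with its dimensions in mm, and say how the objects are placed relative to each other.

A is the wall frame of a small rectangular building: four walls, each 2810 mm tall and 180 mm thick, enclosing a footprint 5570 mm (x) by 2940 mm (y) outside-to-outside, with no floor or roof. The front and back walls (the −y and +y sides) span the full width; the two side walls fit between them.

The house frame has a circular hole of radius 576 mm through its front wall, centred at (x = 2687, z = 1153).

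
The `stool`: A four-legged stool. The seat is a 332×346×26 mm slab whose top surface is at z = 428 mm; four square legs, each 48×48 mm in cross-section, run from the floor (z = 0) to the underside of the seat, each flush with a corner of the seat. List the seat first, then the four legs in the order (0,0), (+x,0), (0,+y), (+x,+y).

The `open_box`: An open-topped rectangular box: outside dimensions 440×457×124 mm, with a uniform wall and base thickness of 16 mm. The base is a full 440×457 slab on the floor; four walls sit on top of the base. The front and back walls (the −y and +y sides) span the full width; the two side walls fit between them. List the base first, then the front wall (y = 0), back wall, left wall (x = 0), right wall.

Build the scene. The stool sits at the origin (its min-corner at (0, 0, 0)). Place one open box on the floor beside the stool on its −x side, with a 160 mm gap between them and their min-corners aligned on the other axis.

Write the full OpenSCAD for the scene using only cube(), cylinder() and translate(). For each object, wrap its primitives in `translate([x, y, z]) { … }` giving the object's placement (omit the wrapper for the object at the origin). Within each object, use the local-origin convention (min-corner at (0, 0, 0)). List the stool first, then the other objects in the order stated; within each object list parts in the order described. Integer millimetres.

translate([0, 0, 402]) cube([332, 346, 26]);
cube([48, 48, 402]);
translate([284, 0, 0]) cube([48, 48, 402]);
translate([0, 298, 0]) cube([48, 48, 402]);
translate([284, 298, 0]) cube([48, 48, 402]);
translate([-600, 0, 0]) {
  cube([440, 457, 16]);
  translate([0, 0, 16]) cube([440, 16, 108]);
  translate([0, 441, 16]) cube([440, 16, 108]);
  translate([0, 16, 16]) cube([16, 425, 108]);
  translate([424, 16, 16]) cube([16, 425, 108]);
}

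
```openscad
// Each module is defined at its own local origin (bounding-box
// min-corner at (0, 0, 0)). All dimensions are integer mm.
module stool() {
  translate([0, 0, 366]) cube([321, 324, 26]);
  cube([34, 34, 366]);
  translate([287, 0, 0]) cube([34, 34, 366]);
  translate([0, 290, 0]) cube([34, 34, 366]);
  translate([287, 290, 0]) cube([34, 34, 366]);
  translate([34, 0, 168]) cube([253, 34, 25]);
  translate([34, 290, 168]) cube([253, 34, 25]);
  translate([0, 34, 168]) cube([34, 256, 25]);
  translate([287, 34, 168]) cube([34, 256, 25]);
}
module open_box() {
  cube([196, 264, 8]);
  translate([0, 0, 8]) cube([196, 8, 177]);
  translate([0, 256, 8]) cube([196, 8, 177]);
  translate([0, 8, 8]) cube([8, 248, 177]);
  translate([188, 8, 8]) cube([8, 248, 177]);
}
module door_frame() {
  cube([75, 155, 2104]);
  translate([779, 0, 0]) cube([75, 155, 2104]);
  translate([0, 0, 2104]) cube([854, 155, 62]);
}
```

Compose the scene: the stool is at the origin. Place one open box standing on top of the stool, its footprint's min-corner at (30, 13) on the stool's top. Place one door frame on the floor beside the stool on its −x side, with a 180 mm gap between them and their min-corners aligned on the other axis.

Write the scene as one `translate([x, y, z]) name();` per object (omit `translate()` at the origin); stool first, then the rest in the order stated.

stool();
translate([30, 13, 392]) open_box();
translate([-1034, 0, 0]) door_frame();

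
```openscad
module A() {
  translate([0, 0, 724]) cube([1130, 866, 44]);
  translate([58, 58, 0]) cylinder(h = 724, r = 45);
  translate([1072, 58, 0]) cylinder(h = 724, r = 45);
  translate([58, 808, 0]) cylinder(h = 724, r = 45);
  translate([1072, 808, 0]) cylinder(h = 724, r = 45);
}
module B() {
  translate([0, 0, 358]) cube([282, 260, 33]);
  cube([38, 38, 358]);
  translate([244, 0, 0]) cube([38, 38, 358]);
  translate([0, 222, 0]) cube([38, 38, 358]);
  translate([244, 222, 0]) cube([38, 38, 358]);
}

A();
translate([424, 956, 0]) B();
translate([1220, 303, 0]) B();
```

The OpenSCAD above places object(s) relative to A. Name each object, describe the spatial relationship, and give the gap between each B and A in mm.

A is a table. B is a stool. Two stools sit around the table at the +y, +x sides. The gap between each stool and the table is 90 mm.

Each stool's nearest face is 90 mm from the table's bounding box.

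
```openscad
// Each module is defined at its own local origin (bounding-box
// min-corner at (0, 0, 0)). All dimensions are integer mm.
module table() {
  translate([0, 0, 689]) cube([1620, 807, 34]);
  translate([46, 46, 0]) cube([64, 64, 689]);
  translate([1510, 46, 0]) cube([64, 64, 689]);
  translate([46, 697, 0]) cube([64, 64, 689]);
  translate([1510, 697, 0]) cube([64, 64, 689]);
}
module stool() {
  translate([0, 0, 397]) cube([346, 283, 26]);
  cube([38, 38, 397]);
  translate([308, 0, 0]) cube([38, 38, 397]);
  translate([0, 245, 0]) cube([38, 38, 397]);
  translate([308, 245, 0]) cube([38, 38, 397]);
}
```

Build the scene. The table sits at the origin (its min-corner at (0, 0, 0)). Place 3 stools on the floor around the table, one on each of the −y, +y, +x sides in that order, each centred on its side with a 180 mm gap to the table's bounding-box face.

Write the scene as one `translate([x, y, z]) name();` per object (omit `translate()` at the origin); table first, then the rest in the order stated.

table();
translate([637, -463, 0]) stool();
translate([637, 987, 0]) stool();
translate([1800, 262, 0]) stool();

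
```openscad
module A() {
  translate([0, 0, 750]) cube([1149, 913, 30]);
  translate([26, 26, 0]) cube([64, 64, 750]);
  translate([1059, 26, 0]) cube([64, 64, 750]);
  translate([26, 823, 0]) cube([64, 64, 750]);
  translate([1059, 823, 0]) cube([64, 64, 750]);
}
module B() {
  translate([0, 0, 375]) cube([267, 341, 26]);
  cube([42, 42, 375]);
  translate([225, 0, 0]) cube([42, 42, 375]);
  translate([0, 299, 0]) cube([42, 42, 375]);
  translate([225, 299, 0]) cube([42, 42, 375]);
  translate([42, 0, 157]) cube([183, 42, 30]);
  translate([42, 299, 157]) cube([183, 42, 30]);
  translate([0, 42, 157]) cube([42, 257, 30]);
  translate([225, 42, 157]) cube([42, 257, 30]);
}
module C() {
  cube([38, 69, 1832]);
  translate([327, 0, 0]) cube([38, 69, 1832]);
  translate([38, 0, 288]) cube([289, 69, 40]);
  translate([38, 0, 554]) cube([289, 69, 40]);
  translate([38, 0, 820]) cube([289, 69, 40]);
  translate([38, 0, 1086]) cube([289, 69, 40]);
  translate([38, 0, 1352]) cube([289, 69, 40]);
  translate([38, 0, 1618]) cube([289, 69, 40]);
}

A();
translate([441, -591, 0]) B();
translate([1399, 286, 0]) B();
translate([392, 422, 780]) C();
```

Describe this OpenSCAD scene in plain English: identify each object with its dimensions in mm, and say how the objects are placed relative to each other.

A is a rectangular dining table. The top is 1149×913×30 mm with its upper surface at z = 780 mm. It stands on four 64×64 mm square legs, each inset 26 mm from the nearest pair of top edges, running from the floor to the underside of the top.

B is a four-legged stool. The seat is 267×341 mm, 26 mm thick, top at z = 401 mm. It stands on four square legs, each 42×42 mm in cross-section, from z = 0 to the seat underside, each flush with a corner of the seat. Four stretchers, 42 mm wide and 30 mm tall, connect adjacent legs with their undersides at z = 157 mm, each running between the inner faces of the legs it joins and aligned with the legs' outer faces on the other axis.

C is a straight ladder. Two 38×69 mm vertical rails, 1832 mm tall, stand 365 mm apart (outside-to-outside) with their front faces coplanar on the −y side. 6 rungs, each 69 mm deep and 40 mm tall, span between the inner faces of the rails, front faces flush with the rails. The lowest rung's underside is at z = 288 mm and rungs are spaced 266 mm apart (underside to underside).

Two stools sit around the table at the −y, +x sides. The ladder is on top of the table, centred.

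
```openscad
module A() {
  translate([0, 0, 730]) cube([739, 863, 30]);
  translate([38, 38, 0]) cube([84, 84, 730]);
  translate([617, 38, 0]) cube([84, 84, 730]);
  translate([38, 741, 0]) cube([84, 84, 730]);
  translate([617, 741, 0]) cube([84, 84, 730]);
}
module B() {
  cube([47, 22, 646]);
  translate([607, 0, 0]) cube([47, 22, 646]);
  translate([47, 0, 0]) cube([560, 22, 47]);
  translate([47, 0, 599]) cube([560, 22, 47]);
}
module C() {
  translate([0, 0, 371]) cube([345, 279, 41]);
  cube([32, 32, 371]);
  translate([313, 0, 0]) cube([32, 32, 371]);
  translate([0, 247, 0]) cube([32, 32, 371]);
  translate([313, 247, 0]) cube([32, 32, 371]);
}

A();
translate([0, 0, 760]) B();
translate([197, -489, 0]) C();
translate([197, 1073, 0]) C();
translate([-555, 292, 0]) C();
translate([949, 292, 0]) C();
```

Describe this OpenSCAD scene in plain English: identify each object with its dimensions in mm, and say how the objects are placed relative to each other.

A is a rectangular dining table. The top is 739×863×30 mm with its upper surface at z = 760 mm. It stands on four 84×84 mm square legs, each inset 38 mm from the nearest pair of top edges, running from the floor to the underside of the top.

B is a rectangular picture frame lying in the x–z plane (depth along y). The opening is 560 mm wide (x) by 552 mm tall (z), surrounded by a border 47 mm wide on all four sides. The frame is 22 mm deep and is made of two full-height vertical stiles with two horizontal rails fitted between them.

C is a four-legged stool. The seat is a 345×279×41 mm slab whose top surface is at z = 412 mm; four square legs, each 32×32 mm in cross-section, run from the floor (z = 0) to the underside of the seat, each flush with a corner of the seat.

The picture frame is on top of the table. Four stools sit around the table at the −y, +y, −x, +x sides.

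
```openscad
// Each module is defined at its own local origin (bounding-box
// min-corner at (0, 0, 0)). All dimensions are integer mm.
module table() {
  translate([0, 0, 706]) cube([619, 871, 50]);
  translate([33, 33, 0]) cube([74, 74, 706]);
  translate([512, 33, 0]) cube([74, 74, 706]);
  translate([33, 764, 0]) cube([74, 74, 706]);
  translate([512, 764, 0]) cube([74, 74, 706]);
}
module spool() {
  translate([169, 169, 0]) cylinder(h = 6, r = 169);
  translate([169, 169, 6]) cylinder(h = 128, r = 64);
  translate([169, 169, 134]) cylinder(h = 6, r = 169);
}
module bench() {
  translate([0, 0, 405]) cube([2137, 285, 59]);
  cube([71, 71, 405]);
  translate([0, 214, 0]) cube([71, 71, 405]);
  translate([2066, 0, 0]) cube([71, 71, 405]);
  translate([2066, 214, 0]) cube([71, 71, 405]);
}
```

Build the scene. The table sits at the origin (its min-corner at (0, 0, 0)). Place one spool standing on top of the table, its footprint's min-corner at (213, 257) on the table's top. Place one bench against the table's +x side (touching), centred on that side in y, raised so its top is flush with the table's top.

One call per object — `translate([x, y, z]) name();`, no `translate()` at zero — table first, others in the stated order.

table();
translate([213, 257, 756]) spool();
translate([619, 293, 292]) bench();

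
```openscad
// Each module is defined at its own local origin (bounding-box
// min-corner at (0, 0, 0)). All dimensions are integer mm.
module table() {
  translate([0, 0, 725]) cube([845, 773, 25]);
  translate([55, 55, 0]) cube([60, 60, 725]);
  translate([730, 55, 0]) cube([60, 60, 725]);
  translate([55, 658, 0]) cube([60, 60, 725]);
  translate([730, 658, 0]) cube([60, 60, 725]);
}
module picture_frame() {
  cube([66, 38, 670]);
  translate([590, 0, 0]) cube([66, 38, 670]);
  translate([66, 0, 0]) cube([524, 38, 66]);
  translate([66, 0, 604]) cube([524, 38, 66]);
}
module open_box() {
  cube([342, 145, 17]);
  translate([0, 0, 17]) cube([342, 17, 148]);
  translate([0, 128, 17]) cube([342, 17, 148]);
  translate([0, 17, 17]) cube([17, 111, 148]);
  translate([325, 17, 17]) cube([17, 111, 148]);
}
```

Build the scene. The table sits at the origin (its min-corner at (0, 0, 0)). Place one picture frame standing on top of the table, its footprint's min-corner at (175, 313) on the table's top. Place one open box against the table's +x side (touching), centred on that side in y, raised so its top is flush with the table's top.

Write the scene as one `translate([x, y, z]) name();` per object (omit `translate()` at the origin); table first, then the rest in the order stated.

table();
translate([175, 313, 750]) picture_frame();
translate([845, 314, 585]) open_box();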